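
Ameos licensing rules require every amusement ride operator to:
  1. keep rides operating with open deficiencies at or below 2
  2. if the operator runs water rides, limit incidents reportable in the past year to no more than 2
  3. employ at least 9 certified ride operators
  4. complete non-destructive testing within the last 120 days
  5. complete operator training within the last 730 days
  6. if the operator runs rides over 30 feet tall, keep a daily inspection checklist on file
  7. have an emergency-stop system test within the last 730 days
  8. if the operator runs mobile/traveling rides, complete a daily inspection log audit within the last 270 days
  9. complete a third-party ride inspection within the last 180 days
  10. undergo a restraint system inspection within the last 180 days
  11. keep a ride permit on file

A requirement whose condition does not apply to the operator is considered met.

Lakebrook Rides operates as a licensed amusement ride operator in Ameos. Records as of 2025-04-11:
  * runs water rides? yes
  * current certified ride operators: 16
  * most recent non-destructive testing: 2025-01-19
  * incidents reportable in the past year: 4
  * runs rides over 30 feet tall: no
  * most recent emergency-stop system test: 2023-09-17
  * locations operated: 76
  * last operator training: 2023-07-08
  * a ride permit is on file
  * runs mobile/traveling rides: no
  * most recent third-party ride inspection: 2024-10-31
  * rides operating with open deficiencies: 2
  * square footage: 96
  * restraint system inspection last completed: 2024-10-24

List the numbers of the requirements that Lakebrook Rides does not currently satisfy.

2

1. rides operating with open deficiencies 2 ≤ 2 → met
2. condition 'runs water rides' holds; incidents reportable in the past year 4 > 2 → not met
3. certified ride operators 16 ≥ 9 → met
4. non-destructive testing 82 days ago vs limit 120 → met
5. operator training 643 days ago vs limit 730 → met
6. condition 'runs rides over 30 feet tall' does not hold → requirement n/a → met
7. emergency-stop system test 572 days ago vs limit 730 → met
8. condition 'runs mobile/traveling rides' does not hold → requirement n/a → met
9. third-party ride inspection 162 days ago vs limit 180 → met
10. restraint system inspection 169 days ago vs limit 180 → met
11. ride permit present → met
Not met: 2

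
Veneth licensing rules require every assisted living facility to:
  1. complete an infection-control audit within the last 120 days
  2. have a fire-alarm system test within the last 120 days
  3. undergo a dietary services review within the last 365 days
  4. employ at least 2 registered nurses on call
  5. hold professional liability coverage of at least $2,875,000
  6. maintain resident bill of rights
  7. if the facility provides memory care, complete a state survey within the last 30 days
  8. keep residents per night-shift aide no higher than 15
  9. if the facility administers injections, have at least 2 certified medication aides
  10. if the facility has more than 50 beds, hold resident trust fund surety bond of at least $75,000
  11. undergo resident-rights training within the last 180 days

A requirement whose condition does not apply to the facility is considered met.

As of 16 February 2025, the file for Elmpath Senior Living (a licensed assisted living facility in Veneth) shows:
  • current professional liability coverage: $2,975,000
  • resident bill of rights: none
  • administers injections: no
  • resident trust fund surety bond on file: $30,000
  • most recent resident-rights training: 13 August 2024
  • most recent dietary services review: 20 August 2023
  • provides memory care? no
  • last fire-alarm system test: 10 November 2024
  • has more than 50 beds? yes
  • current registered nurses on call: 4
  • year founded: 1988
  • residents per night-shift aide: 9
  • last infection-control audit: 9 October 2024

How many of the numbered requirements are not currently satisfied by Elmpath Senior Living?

1. infection-control audit 130 days ago vs limit 120 → not met
2. fire-alarm system test 98 days ago vs limit 120 → met
3. dietary services review 546 days ago vs limit 365 → not met
4. registered nurses on call 4 ≥ 2 → met
5. professional liability coverage $2,975,000 ≥ $2,875,000 → met
6. resident bill of rights absent → not met
7. condition 'provides memory care' does not hold → requirement n/a → met
8. residents per night-shift aide 9 ≤ 15 → met
9. condition 'administers injections' does not hold → requirement n/a → met
10. condition 'has more than 50 beds' holds; resident trust fund surety bond $30,000 < $75,000 → not met
11. resident-rights training 187 days ago vs limit 180 → not met
Not met: 5 of 11

5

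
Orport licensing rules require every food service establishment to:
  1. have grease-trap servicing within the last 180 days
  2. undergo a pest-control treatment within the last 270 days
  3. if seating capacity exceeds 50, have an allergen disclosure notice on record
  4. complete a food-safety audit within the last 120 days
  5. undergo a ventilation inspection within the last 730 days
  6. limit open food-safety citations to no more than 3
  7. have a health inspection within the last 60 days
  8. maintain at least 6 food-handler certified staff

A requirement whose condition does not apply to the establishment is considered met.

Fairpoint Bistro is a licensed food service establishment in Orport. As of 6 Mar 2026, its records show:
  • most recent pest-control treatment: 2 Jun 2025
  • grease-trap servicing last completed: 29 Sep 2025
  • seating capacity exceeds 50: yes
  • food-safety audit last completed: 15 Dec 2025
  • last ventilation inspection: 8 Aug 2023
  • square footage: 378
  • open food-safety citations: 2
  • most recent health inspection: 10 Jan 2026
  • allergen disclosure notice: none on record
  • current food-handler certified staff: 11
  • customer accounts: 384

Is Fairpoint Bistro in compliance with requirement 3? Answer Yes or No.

3. condition 'seating capacity exceeds 50' holds; allergen disclosure notice absent → not met

No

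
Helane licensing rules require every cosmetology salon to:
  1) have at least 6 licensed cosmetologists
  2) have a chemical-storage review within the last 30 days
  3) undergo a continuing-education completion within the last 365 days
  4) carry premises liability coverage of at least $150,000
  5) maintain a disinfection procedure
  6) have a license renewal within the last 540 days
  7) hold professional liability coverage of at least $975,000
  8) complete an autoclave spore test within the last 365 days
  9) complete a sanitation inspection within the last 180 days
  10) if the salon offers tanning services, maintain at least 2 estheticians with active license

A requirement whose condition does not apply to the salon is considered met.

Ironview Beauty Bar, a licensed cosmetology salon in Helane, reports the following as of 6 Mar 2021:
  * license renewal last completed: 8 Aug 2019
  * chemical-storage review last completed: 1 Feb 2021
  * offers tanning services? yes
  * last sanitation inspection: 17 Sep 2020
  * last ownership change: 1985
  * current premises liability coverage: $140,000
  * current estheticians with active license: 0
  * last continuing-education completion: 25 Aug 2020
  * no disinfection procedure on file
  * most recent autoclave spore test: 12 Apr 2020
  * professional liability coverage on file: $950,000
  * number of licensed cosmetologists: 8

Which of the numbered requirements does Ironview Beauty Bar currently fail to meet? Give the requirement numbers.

2, 4, 5, 6, 7, 10

1. licensed cosmetologists 8 ≥ 6 → met
2. chemical-storage review 33 days ago vs limit 30 → not met
3. continuing-education completion 193 days ago vs limit 365 → met
4. premises liability coverage $140,000 < $150,000 → not met
5. disinfection procedure absent → not met
6. license renewal 576 days ago vs limit 540 → not met
7. professional liability coverage $950,000 < $975,000 → not met
8. autoclave spore test 328 days ago vs limit 365 → met
9. sanitation inspection 170 days ago vs limit 180 → met
10. condition 'offers tanning services' holds; estheticians with active license 0 < 2 → not met
Not met: 2, 4, 5, 6, 7, 10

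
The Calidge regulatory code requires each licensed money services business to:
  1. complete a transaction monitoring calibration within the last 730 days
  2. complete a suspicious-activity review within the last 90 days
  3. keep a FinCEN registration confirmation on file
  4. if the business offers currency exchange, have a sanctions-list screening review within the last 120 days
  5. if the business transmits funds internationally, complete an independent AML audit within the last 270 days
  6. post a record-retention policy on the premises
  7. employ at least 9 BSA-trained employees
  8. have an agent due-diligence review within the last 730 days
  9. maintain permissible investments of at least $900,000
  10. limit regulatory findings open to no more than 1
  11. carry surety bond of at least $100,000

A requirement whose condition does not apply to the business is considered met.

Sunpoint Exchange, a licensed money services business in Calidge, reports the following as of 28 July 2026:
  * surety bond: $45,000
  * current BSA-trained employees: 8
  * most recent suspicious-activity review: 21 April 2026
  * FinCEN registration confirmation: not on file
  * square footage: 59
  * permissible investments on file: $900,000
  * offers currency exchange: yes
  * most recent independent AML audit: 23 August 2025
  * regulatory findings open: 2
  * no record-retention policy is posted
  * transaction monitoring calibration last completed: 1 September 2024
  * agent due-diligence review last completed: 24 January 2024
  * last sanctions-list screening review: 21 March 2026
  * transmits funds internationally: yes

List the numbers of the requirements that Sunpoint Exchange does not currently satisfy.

2, 3, 4, 5, 6, 7, 8, 10, 11

1. transaction monitoring calibration 695 days ago vs limit 730 → met
2. suspicious-activity review 98 days ago vs limit 90 → not met
3. FinCEN registration confirmation absent → not met
4. condition 'offers currency exchange' holds; sanctions-list screening review 129 days ago vs limit 120 → not met
5. condition 'transmits funds internationally' holds; independent AML audit 339 days ago vs limit 270 → not met
6. record-retention policy absent → not met
7. BSA-trained employees 8 < 9 → not met
8. agent due-diligence review 916 days ago vs limit 730 → not met
9. permissible investments $900,000 ≥ $900,000 → met
10. regulatory findings open 2 > 1 → not met
11. surety bond $45,000 < $100,000 → not met
Not met: 2, 3, 4, 5, 6, 7, 8, 10, 11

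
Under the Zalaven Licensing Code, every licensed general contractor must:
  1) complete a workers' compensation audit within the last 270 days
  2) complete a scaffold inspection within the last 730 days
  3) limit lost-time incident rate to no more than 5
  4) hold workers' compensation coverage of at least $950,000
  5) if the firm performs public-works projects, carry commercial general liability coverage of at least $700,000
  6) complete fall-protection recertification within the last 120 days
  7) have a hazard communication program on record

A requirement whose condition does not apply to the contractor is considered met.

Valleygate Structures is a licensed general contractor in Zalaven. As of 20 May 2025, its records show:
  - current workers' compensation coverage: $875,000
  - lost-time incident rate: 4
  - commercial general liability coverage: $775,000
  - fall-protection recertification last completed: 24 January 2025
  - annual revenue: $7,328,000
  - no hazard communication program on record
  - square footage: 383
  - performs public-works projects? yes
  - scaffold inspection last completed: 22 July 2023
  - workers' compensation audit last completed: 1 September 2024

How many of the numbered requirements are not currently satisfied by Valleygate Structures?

1. workers' compensation audit 261 days ago vs limit 270 → met
2. scaffold inspection 668 days ago vs limit 730 → met
3. lost-time incident rate 4 ≤ 5 → met
4. workers' compensation coverage $875,000 < $950,000 → not met
5. condition 'performs public-works projects' holds; commercial general liability coverage $775,000 ≥ $700,000 → met
6. fall-protection recertification 116 days ago vs limit 120 → met
7. hazard communication program absent → not met
Not met: 2 of 7

2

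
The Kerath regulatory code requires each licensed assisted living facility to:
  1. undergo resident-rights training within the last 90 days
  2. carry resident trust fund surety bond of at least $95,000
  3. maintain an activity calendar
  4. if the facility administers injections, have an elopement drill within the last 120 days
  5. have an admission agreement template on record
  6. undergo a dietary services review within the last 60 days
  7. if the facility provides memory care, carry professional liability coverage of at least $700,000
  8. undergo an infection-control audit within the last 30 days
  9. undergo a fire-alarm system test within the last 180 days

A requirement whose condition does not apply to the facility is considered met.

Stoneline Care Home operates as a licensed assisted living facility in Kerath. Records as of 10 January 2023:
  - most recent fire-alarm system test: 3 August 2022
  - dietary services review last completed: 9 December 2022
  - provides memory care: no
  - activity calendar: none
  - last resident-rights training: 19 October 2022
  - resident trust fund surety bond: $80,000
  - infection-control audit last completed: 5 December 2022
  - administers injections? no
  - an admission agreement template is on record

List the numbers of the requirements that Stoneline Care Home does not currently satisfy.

1. resident-rights training 83 days ago vs limit 90 → met
2. resident trust fund surety bond $80,000 < $95,000 → not met
3. activity calendar absent → not met
4. condition 'administers injections' does not hold → requirement n/a → met
5. admission agreement template present → met
6. dietary services review 32 days ago vs limit 60 → met
7. condition 'provides memory care' does not hold → requirement n/a → met
8. infection-control audit 36 days ago vs limit 30 → not met
9. fire-alarm system test 160 days ago vs limit 180 → met
Not met: 2, 3, 8

2, 3, 8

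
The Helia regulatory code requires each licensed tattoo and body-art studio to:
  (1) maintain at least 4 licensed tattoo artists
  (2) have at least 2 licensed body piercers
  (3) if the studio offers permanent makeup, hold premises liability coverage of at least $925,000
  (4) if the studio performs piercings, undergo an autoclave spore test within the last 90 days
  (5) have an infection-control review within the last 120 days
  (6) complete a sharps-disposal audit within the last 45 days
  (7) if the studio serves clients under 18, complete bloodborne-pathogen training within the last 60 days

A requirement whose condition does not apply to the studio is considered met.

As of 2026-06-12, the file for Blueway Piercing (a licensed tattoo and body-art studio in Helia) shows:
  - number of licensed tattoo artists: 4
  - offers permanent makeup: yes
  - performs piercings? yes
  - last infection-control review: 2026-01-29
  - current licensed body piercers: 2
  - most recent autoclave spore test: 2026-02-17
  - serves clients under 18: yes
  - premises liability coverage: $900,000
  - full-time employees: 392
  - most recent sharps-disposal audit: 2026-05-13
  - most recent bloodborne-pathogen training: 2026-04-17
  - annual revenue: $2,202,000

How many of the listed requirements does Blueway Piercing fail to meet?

1. licensed tattoo artists 4 ≥ 4 → met
2. licensed body piercers 2 ≥ 2 → met
3. condition 'offers permanent makeup' holds; premises liability coverage $900,000 < $925,000 → not met
4. condition 'performs piercings' holds; autoclave spore test 115 days ago vs limit 90 → not met
5. infection-control review 134 days ago vs limit 120 → not met
6. sharps-disposal audit 30 days ago vs limit 45 → met
7. condition 'serves clients under 18' holds; bloodborne-pathogen training 56 days ago vs limit 60 → met
Not met: 3 of 7

3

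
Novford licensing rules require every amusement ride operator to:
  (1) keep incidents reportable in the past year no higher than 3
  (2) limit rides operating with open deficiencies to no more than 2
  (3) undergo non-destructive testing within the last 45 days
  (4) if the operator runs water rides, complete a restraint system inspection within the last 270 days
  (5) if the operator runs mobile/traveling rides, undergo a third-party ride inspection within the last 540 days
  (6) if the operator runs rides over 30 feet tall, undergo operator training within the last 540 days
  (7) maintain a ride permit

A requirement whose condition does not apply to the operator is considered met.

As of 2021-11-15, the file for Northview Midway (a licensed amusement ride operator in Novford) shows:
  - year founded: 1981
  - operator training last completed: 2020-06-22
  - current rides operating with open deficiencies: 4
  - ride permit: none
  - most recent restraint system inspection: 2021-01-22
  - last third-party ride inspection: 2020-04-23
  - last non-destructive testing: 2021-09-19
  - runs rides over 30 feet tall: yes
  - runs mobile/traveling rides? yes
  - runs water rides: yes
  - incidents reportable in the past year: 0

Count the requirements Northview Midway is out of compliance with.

5

1. incidents reportable in the past year 0 ≤ 3 → met
2. rides operating with open deficiencies 4 > 2 → not met
3. non-destructive testing 57 days ago vs limit 45 → not met
4. condition 'runs water rides' holds; restraint system inspection 297 days ago vs limit 270 → not met
5. condition 'runs mobile/traveling rides' holds; third-party ride inspection 571 days ago vs limit 540 → not met
6. condition 'runs rides over 30 feet tall' holds; operator training 511 days ago vs limit 540 → met
7. ride permit absent → not met
Not met: 5 of 7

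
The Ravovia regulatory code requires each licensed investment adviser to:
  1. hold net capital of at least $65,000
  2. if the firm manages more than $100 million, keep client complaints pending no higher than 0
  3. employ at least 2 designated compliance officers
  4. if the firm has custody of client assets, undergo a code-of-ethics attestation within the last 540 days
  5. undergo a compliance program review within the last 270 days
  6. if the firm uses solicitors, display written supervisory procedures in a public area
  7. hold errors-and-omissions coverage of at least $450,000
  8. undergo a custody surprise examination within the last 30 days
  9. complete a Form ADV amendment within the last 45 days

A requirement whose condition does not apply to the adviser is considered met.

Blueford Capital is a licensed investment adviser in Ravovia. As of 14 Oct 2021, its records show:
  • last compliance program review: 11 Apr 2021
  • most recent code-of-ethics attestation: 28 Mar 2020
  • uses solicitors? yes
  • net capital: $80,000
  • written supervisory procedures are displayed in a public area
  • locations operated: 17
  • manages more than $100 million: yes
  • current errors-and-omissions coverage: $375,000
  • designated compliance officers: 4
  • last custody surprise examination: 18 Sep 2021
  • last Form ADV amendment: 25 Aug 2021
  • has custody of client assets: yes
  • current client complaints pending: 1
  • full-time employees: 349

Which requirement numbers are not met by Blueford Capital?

2, 4, 7, 9

1. net capital $80,000 ≥ $65,000 → met
2. condition 'manages more than $100 million' holds; client complaints pending 1 > 0 → not met
3. designated compliance officers 4 ≥ 2 → met
4. condition 'has custody of client assets' holds; code-of-ethics attestation 565 days ago vs limit 540 → not met
5. compliance program review 186 days ago vs limit 270 → met
6. condition 'uses solicitors' holds; written supervisory procedures present → met
7. errors-and-omissions coverage $375,000 < $450,000 → not met
8. custody surprise examination 26 days ago vs limit 30 → met
9. Form ADV amendment 50 days ago vs limit 45 → not met
Not met: 2, 4, 7, 9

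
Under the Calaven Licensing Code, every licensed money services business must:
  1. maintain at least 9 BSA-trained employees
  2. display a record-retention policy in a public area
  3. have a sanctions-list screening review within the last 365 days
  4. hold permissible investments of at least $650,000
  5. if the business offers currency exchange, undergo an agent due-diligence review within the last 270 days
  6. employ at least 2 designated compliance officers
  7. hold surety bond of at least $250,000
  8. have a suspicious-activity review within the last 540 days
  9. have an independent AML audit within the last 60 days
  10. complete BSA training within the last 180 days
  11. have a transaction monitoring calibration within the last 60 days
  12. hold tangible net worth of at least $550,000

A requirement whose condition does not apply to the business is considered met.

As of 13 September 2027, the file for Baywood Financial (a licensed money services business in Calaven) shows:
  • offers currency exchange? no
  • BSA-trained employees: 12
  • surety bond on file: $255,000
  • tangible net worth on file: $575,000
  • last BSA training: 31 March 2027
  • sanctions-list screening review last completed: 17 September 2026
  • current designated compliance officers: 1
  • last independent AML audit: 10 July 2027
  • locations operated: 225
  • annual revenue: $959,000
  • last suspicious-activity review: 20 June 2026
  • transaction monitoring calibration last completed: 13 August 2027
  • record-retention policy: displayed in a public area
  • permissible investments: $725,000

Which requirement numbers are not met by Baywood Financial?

6, 9

1. BSA-trained employees 12 ≥ 9 → met
2. record-retention policy present → met
3. sanctions-list screening review 361 days ago vs limit 365 → met
4. permissible investments $725,000 ≥ $650,000 → met
5. condition 'offers currency exchange' does not hold → requirement n/a → met
6. designated compliance officers 1 < 2 → not met
7. surety bond $255,000 ≥ $250,000 → met
8. suspicious-activity review 450 days ago vs limit 540 → met
9. independent AML audit 65 days ago vs limit 60 → not met
10. BSA training 166 days ago vs limit 180 → met
11. transaction monitoring calibration 31 days ago vs limit 60 → met
12. tangible net worth $575,000 ≥ $550,000 → met
Not met: 6, 9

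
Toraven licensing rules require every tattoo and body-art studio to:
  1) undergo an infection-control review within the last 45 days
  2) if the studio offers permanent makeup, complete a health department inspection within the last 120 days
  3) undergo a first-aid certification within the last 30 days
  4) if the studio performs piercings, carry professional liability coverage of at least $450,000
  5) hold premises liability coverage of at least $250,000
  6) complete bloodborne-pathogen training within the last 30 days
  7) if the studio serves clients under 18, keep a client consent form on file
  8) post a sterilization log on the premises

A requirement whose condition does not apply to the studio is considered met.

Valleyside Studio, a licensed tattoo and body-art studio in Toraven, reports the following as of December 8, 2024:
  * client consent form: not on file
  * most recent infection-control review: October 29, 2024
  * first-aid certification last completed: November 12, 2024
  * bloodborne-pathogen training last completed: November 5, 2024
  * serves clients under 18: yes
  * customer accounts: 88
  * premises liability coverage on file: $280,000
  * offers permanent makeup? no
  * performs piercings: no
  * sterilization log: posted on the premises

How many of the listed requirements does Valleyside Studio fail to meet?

2

1. infection-control review 40 days ago vs limit 45 → met
2. condition 'offers permanent makeup' does not hold → requirement n/a → met
3. first-aid certification 26 days ago vs limit 30 → met
4. condition 'performs piercings' does not hold → requirement n/a → met
5. premises liability coverage $280,000 ≥ $250,000 → met
6. bloodborne-pathogen training 33 days ago vs limit 30 → not met
7. condition 'serves clients under 18' holds; client consent form absent → not met
8. sterilization log present → met
Not met: 2 of 8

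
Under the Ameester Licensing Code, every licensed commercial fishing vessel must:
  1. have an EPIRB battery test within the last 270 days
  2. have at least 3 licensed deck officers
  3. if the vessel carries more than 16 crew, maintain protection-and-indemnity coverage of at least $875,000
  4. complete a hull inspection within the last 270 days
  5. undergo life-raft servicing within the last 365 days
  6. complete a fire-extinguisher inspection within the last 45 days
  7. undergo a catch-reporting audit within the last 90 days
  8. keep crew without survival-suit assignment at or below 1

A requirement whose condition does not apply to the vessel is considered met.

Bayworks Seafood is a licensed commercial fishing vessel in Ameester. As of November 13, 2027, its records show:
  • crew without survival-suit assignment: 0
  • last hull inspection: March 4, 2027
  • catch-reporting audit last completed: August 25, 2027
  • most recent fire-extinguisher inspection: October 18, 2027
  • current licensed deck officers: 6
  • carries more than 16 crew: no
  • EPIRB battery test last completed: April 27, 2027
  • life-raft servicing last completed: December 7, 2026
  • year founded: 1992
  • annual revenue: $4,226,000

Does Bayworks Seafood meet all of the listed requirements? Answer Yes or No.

1. EPIRB battery test 200 days ago vs limit 270 → met
2. licensed deck officers 6 ≥ 3 → met
3. condition 'carries more than 16 crew' does not hold → requirement n/a → met
4. hull inspection 254 days ago vs limit 270 → met
5. life-raft servicing 341 days ago vs limit 365 → met
6. fire-extinguisher inspection 26 days ago vs limit 45 → met
7. catch-reporting audit 80 days ago vs limit 90 → met
8. crew without survival-suit assignment 0 ≤ 1 → met
All met.

Yes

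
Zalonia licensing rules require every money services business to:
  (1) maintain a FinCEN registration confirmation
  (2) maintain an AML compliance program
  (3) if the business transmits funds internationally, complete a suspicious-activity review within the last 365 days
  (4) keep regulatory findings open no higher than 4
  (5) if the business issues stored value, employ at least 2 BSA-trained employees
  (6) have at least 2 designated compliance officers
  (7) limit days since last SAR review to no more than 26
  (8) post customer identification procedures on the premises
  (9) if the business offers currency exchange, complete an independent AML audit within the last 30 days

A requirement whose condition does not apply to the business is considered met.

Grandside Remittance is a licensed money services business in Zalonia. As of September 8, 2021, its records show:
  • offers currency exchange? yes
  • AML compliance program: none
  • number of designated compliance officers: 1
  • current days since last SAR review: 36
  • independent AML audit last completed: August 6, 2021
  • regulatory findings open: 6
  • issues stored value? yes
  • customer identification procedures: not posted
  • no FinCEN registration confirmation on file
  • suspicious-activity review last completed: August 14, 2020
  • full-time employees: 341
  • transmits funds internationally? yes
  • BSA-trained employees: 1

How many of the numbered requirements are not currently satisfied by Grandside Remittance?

1. FinCEN registration confirmation absent → not met
2. AML compliance program absent → not met
3. condition 'transmits funds internationally' holds; suspicious-activity review 390 days ago vs limit 365 → not met
4. regulatory findings open 6 > 4 → not met
5. condition 'issues stored value' holds; BSA-trained employees 1 < 2 → not met
6. designated compliance officers 1 < 2 → not met
7. days since last SAR review 36 > 26 → not met
8. customer identification procedures absent → not met
9. condition 'offers currency exchange' holds; independent AML audit 33 days ago vs limit 30 → not met
Not met: 9 of 9

9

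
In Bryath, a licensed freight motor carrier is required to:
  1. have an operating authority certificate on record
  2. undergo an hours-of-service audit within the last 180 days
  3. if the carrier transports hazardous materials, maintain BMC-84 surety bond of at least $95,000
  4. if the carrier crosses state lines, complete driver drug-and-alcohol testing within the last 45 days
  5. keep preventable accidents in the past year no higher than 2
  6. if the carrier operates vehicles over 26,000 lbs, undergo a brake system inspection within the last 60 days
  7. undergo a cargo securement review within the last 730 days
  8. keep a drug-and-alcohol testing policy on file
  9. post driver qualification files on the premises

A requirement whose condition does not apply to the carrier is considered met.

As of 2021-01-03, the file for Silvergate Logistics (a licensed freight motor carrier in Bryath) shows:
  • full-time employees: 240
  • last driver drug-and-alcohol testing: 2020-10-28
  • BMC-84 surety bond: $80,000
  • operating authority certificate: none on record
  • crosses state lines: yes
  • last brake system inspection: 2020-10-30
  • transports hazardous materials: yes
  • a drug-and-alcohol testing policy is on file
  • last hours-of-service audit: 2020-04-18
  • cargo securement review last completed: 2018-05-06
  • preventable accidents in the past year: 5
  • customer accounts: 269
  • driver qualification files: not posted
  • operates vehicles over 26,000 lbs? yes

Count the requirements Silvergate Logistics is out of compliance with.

8

1. operating authority certificate absent → not met
2. hours-of-service audit 260 days ago vs limit 180 → not met
3. condition 'transports hazardous materials' holds; BMC-84 surety bond $80,000 < $95,000 → not met
4. condition 'crosses state lines' holds; driver drug-and-alcohol testing 67 days ago vs limit 45 → not met
5. preventable accidents in the past year 5 > 2 → not met
6. condition 'operates vehicles over 26,000 lbs' holds; brake system inspection 65 days ago vs limit 60 → not met
7. cargo securement review 973 days ago vs limit 730 → not met
8. drug-and-alcohol testing policy present → met
9. driver qualification files absent → not met
Not met: 8 of 9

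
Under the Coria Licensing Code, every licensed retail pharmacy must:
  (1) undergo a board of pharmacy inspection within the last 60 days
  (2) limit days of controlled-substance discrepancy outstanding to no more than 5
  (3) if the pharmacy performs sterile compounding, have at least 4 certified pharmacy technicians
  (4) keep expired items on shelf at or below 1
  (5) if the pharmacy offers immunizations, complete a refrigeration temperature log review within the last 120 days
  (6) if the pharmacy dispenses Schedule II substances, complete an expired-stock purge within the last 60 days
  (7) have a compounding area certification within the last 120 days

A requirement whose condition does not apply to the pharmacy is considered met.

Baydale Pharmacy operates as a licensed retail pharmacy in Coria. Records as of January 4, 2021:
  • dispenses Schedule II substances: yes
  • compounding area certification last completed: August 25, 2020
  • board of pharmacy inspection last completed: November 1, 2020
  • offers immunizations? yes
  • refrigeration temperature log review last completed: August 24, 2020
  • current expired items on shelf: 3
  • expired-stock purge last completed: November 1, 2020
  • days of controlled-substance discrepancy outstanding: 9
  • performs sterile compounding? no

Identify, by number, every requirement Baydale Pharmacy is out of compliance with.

1. board of pharmacy inspection 64 days ago vs limit 60 → not met
2. days of controlled-substance discrepancy outstanding 9 > 5 → not met
3. condition 'performs sterile compounding' does not hold → requirement n/a → met
4. expired items on shelf 3 > 1 → not met
5. condition 'offers immunizations' holds; refrigeration temperature log review 133 days ago vs limit 120 → not met
6. condition 'dispenses Schedule II substances' holds; expired-stock purge 64 days ago vs limit 60 → not met
7. compounding area certification 132 days ago vs limit 120 → not met
Not met: 1, 2, 4, 5, 6, 7

1, 2, 4, 5, 6, 7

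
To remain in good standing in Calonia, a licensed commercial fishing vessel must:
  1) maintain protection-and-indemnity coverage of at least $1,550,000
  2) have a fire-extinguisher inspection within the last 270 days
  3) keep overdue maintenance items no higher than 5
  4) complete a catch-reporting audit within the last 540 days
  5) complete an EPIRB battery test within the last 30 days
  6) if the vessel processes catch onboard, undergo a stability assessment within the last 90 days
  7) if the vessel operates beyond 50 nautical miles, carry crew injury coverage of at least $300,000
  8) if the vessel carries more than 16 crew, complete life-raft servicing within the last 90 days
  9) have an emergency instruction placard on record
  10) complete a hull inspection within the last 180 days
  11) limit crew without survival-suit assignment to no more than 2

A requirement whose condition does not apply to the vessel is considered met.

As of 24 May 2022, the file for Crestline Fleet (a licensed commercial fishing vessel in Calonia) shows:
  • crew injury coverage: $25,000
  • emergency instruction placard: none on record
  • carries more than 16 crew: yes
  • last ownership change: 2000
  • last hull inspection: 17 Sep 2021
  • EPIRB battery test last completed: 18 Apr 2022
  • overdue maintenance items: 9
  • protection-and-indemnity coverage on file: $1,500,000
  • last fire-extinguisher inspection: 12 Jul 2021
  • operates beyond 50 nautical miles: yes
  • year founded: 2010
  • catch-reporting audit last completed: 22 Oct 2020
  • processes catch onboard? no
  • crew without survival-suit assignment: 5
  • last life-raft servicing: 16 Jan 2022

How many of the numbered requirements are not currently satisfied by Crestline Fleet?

1. protection-and-indemnity coverage $1,500,000 < $1,550,000 → not met
2. fire-extinguisher inspection 316 days ago vs limit 270 → not met
3. overdue maintenance items 9 > 5 → not met
4. catch-reporting audit 579 days ago vs limit 540 → not met
5. EPIRB battery test 36 days ago vs limit 30 → not met
6. condition 'processes catch onboard' does not hold → requirement n/a → met
7. condition 'operates beyond 50 nautical miles' holds; crew injury coverage $25,000 < $300,000 → not met
8. condition 'carries more than 16 crew' holds; life-raft servicing 128 days ago vs limit 90 → not met
9. emergency instruction placard absent → not met
10. hull inspection 249 days ago vs limit 180 → not met
11. crew without survival-suit assignment 5 > 2 → not met
Not met: 10 of 11

10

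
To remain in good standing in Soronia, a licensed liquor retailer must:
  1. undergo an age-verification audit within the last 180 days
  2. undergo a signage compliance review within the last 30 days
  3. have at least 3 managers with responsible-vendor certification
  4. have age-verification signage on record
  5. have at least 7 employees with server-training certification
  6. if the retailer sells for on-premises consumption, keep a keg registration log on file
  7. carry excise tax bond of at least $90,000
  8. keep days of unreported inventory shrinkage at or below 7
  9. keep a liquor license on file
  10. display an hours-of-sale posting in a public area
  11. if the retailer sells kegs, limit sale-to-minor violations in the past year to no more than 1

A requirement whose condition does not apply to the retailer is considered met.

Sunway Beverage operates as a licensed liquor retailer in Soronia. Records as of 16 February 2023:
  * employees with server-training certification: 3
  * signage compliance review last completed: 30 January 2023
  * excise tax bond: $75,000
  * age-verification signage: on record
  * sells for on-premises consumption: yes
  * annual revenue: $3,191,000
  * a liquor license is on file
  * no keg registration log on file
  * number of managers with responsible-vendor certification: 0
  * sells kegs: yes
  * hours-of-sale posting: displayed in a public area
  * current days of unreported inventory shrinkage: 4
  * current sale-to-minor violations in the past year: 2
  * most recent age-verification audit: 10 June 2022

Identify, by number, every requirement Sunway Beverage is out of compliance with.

1, 3, 5, 6, 7, 11

1. age-verification audit 251 days ago vs limit 180 → not met
2. signage compliance review 17 days ago vs limit 30 → met
3. managers with responsible-vendor certification 0 < 3 → not met
4. age-verification signage present → met
5. employees with server-training certification 3 < 7 → not met
6. condition 'sells for on-premises consumption' holds; keg registration log absent → not met
7. excise tax bond $75,000 < $90,000 → not met
8. days of unreported inventory shrinkage 4 ≤ 7 → met
9. liquor license present → met
10. hours-of-sale posting present → met
11. condition 'sells kegs' holds; sale-to-minor violations in the past year 2 > 1 → not met
Not met: 1, 3, 5, 6, 7, 11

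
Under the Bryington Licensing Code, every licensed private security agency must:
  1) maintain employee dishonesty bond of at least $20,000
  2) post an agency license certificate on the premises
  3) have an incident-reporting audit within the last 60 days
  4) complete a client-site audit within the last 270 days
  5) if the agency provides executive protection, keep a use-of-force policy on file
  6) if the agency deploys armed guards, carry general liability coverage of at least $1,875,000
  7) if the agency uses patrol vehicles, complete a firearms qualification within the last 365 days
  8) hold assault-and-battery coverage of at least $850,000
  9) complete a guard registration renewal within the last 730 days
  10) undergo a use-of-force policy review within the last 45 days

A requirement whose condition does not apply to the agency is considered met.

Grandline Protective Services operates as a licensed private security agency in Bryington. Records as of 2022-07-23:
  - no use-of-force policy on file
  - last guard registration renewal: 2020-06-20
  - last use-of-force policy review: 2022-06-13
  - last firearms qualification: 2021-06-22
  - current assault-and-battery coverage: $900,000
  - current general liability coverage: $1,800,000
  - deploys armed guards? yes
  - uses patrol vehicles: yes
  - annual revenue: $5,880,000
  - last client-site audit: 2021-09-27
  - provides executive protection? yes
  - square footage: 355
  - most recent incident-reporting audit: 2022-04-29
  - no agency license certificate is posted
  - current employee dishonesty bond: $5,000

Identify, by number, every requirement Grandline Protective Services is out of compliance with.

1. employee dishonesty bond $5,000 < $20,000 → not met
2. agency license certificate absent → not met
3. incident-reporting audit 85 days ago vs limit 60 → not met
4. client-site audit 299 days ago vs limit 270 → not met
5. condition 'provides executive protection' holds; use-of-force policy absent → not met
6. condition 'deploys armed guards' holds; general liability coverage $1,800,000 < $1,875,000 → not met
7. condition 'uses patrol vehicles' holds; firearms qualification 396 days ago vs limit 365 → not met
8. assault-and-battery coverage $900,000 ≥ $850,000 → met
9. guard registration renewal 763 days ago vs limit 730 → not met
10. use-of-force policy review 40 days ago vs limit 45 → met
Not met: 1, 2, 3, 4, 5, 6, 7, 9

1, 2, 3, 4, 5, 6, 7, 9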